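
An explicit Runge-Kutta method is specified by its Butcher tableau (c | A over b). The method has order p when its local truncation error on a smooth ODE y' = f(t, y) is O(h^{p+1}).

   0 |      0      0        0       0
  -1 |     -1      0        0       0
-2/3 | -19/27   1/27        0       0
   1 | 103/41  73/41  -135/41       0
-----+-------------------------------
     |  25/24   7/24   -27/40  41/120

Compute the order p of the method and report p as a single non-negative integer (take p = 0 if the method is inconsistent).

b = (25/24, 7/24, -27/40, 41/120)
c = (0, -1, -2/3, 1)
Ac = (0, 0, -1/27, 17/41)
Σ b_i: 25/24·1 + 7/24·1 + (-27/40)·1 + 41/120·1 = 1 ✓
b·c: 7/24·(-1) + (-27/40)·(-2/3) + 41/120·1 = 1/2 ✓
b·c²: 7/24·1 + (-27/40)·4/9 + 41/120·1 = 1/3 ✓
b·Ac: (-27/40)·(-1/27) + 41/120·17/41 = 1/6 ✓
b·c³: 7/24·(-1) + (-27/40)·(-8/27) + 41/120·1 = 1/4 ✓
b·(c∘Ac): (-27/40)·2/81 + 41/120·17/41 = 1/8 ✓
b·Ac²: (-27/40)·1/27 + 41/120·13/41 = 1/12 ✓
b·A²c: 41/120·5/41 = 1/24 ✓; 4 stages ⇒ order 4.

4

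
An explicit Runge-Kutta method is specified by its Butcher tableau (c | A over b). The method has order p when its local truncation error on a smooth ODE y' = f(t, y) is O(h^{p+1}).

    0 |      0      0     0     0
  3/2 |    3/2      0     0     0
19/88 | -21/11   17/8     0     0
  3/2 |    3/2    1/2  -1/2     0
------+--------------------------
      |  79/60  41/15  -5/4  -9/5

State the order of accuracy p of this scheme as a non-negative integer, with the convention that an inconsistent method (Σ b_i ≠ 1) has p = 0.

1

b = (79/60, 41/15, -5/4, -9/5)
c = (0, 3/2, 19/88, 3/2)
Ac = (0, 0, 51/16, 113/176)
Σ b_i: 79/60·1 + 41/15·1 + (-5/4)·1 + (-9/5)·1 = 1 ✓
b·c: 41/15·3/2 + (-5/4)·19/88 + (-9/5)·3/2 = 1989/1760 ≠ 1/2 ⇒ order 1.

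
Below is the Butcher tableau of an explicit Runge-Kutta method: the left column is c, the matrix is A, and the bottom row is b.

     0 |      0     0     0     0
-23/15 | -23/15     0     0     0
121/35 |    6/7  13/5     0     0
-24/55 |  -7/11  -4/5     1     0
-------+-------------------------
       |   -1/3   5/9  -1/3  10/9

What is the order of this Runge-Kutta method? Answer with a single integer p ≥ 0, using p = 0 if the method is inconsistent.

b = (-1/3, 5/9, -1/3, 10/9)
c = (0, -23/15, 121/35, -24/55)
Ac = (0, 0, -299/75, 2459/525)
Σ b_i: (-1/3)·1 + 5/9·1 + (-1/3)·1 + 10/9·1 = 1 ✓
b·c: 5/9·(-23/15) + (-1/3)·121/35 + 10/9·(-24/55) = -25874/10395 ≠ 1/2 ⇒ order 1.

1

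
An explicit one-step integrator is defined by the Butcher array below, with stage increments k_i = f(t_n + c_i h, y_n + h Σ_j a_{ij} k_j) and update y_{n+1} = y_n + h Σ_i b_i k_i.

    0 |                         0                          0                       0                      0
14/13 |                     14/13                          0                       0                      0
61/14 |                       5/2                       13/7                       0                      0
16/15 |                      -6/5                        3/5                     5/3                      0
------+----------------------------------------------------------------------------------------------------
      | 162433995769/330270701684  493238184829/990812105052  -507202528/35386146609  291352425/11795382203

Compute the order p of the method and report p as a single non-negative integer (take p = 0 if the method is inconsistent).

3

b = (162433995769/330270701684, 493238184829/990812105052, -507202528/35386146609, 291352425/11795382203)
c = (0, 14/13, 61/14, 16/15)
Ac = (0, 0, 2, 21589/2730)
Σ b_i: 162433995769/330270701684·1 + 493238184829/990812105052·1 + (-507202528/35386146609)·1 + 291352425/11795382203·1 = 1 ✓
b·c: 493238184829/990812105052·14/13 + (-507202528/35386146609)·61/14 + 291352425/11795382203·16/15 = 1/2 ✓
b·c²: 493238184829/990812105052·196/169 + (-507202528/35386146609)·3721/196 + 291352425/11795382203·256/225 = 1/3 ✓
b·Ac: (-507202528/35386146609)·2 + 291352425/11795382203·21589/2730 = 1/6 ✓
b·c³: 493238184829/990812105052·2744/2197 + (-507202528/35386146609)·226981/2744 + 291352425/11795382203·4096/3375 = -25788937792426/48302090121285 ≠ 1/4 ⇒ order 3.
b·(c∘Ac): (-507202528/35386146609)·61/7 + 291352425/11795382203·172712/20475 = 984331608/11795382203 ≠ 1/8
b·Ac²: (-507202528/35386146609)·28/13 + 291352425/11795382203·16066969/496860 = 9890595812663/12880557365676 ≠ 1/12
b·A²c: 291352425/11795382203·10/3 = 971174750/11795382203 ≠ 1/24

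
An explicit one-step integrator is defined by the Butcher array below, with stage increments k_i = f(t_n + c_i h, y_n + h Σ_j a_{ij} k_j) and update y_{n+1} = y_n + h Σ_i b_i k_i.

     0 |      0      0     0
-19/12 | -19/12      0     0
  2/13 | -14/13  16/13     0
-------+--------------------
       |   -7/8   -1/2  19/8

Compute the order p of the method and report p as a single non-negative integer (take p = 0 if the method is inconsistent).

1

b = (-7/8, -1/2, 19/8)
c = (0, -19/12, 2/13)
Ac = (0, 0, -76/39)
Σ b_i: (-7/8)·1 + (-1/2)·1 + 19/8·1 = 1 ✓
b·c: (-1/2)·(-19/12) + 19/8·2/13 = 361/312 ≠ 1/2 ⇒ order 1.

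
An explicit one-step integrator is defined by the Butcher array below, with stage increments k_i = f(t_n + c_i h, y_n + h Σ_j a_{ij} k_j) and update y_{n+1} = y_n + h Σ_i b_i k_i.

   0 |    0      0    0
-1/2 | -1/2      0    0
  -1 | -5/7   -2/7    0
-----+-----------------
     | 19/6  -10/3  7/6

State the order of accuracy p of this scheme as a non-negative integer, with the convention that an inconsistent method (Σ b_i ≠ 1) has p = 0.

3

b = (19/6, -10/3, 7/6)
c = (0, -1/2, -1)
Ac = (0, 0, 1/7)
Σ b_i: 19/6·1 + (-10/3)·1 + 7/6·1 = 1 ✓
b·c: (-10/3)·(-1/2) + 7/6·(-1) = 1/2 ✓
b·c²: (-10/3)·1/4 + 7/6·1 = 1/3 ✓
b·Ac: 7/6·1/7 = 1/6 ✓; 3 stages ⇒ order 3.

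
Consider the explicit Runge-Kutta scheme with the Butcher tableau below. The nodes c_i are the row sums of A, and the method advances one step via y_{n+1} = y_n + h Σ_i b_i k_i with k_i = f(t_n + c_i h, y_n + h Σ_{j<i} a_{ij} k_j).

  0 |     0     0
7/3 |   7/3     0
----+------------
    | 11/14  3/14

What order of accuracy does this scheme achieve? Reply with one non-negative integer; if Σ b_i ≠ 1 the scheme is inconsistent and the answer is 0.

2

b = (11/14, 3/14)
c = (0, 7/3)
Σ b_i: 11/14·1 + 3/14·1 = 1 ✓
b·c: 3/14·7/3 = 1/2 ✓; 2 stages ⇒ order 2.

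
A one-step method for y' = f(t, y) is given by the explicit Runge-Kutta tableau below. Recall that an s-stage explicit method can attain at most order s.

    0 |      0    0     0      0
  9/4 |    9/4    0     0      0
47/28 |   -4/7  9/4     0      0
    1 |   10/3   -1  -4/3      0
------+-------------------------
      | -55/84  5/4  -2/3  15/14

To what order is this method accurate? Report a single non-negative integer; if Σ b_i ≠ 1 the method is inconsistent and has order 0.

b = (-55/84, 5/4, -2/3, 15/14)
c = (0, 9/4, 47/28, 1)
Ac = (0, 0, 81/16, -377/84)
Σ b_i: (-55/84)·1 + 5/4·1 + (-2/3)·1 + 15/14·1 = 1 ✓
b·c: 5/4·9/4 + (-2/3)·47/28 + 15/14·1 = 929/336 ≠ 1/2 ⇒ order 1.

1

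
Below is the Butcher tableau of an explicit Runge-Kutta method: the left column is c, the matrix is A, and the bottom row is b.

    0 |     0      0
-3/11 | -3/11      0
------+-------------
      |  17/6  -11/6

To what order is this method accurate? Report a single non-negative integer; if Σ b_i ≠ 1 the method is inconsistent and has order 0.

2

b = (17/6, -11/6)
c = (0, -3/11)
Σ b_i: 17/6·1 + (-11/6)·1 = 1 ✓
b·c: (-11/6)·(-3/11) = 1/2 ✓; 2 stages ⇒ order 2.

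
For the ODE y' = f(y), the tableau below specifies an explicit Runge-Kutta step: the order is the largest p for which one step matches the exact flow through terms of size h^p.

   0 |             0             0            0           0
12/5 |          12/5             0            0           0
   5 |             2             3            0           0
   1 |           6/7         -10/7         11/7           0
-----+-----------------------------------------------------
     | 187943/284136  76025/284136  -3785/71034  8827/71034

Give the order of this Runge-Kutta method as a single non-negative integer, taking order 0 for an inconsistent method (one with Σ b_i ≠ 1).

3

b = (187943/284136, 76025/284136, -3785/71034, 8827/71034)
c = (0, 12/5, 5, 1)
Ac = (0, 0, 36/5, 31/7)
Σ b_i: 187943/284136·1 + 76025/284136·1 + (-3785/71034)·1 + 8827/71034·1 = 1 ✓
b·c: 76025/284136·12/5 + (-3785/71034)·5 + 8827/71034·1 = 1/2 ✓
b·c²: 76025/284136·144/25 + (-3785/71034)·25 + 8827/71034·1 = 1/3 ✓
b·Ac: (-3785/71034)·36/5 + 8827/71034·31/7 = 1/6 ✓
b·c³: 76025/284136·1728/125 + (-3785/71034)·125 + 8827/71034·1 = -167963/59195 ≠ 1/4 ⇒ order 3.
b·(c∘Ac): (-3785/71034)·36 + 8827/71034·31/7 = -97169/71034 ≠ 1/8
b·Ac²: (-3785/71034)·432/25 + 8827/71034·1087/35 = 1043683/355170 ≠ 1/12
b·A²c: 8827/71034·396/35 = 83226/59195 ≠ 1/24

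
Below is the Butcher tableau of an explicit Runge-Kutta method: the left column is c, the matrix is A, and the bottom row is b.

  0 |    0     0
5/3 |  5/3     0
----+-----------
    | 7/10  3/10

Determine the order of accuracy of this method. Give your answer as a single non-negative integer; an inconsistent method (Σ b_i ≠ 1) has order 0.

b = (7/10, 3/10)
c = (0, 5/3)
Σ b_i: 7/10·1 + 3/10·1 = 1 ✓
b·c: 3/10·5/3 = 1/2 ✓; 2 stages ⇒ order 2.

2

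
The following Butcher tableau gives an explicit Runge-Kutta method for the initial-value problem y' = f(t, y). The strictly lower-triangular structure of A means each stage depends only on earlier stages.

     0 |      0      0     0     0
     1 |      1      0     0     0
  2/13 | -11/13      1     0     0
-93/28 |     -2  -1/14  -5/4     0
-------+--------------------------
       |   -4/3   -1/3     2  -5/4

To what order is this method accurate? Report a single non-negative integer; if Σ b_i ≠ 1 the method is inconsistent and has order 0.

b = (-4/3, -1/3, 2, -5/4)
c = (0, 1, 2/13, -93/28)
Ac = (0, 0, 1, -24/91)
Σ b_i: (-4/3)·1 + (-1/3)·1 + 2·1 + (-5/4)·1 = -11/12 ≠ 1 ⇒ order 0.

0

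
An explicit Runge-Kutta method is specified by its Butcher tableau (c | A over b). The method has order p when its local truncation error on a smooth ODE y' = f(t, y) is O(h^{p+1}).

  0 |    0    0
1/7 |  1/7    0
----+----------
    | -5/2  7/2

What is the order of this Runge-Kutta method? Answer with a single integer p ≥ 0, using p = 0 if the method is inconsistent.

2

b = (-5/2, 7/2)
c = (0, 1/7)
Σ b_i: (-5/2)·1 + 7/2·1 = 1 ✓
b·c: 7/2·1/7 = 1/2 ✓; 2 stages ⇒ order 2.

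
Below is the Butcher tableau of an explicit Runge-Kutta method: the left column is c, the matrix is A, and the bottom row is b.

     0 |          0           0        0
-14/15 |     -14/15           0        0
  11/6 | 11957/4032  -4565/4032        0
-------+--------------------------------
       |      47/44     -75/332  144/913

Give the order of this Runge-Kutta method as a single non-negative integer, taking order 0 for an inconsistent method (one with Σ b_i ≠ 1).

3

b = (47/44, -75/332, 144/913)
c = (0, -14/15, 11/6)
Ac = (0, 0, 913/864)
Σ b_i: 47/44·1 + (-75/332)·1 + 144/913·1 = 1 ✓
b·c: (-75/332)·(-14/15) + 144/913·11/6 = 1/2 ✓
b·c²: (-75/332)·196/225 + 144/913·121/36 = 1/3 ✓
b·Ac: 144/913·913/864 = 1/6 ✓; 3 stages ⇒ order 3.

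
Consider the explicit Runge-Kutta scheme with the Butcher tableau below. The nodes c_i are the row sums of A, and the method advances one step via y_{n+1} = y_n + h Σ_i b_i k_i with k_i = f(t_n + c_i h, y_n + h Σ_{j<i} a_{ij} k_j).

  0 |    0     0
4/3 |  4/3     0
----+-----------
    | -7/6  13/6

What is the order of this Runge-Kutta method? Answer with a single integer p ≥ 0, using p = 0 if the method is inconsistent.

b = (-7/6, 13/6)
c = (0, 4/3)
Σ b_i: (-7/6)·1 + 13/6·1 = 1 ✓
b·c: 13/6·4/3 = 26/9 ≠ 1/2 ⇒ order 1.

1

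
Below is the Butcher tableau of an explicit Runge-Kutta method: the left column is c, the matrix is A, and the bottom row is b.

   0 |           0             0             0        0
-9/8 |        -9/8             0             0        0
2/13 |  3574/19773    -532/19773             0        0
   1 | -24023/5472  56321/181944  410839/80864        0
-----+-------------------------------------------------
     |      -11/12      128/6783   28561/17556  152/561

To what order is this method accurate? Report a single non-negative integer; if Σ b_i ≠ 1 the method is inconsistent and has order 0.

b = (-11/12, 128/6783, 28561/17556, 152/561)
c = (0, -9/8, 2/13, 1)
Ac = (0, 0, 133/4394, 527/1216)
Σ b_i: (-11/12)·1 + 128/6783·1 + 28561/17556·1 + 152/561·1 = 1 ✓
b·c: 128/6783·(-9/8) + 28561/17556·2/13 + 152/561·1 = 1/2 ✓
b·c²: 128/6783·81/64 + 28561/17556·4/169 + 152/561·1 = 1/3 ✓
b·Ac: 28561/17556·133/4394 + 152/561·527/1216 = 1/6 ✓
b·c³: 128/6783·(-729/512) + 28561/17556·8/2197 + 152/561·1 = 1/4 ✓
b·(c∘Ac): 28561/17556·133/28561 + 152/561·527/1216 = 1/8 ✓
b·Ac²: 28561/17556·(-1197/35152) + 152/561·4981/9728 = 1/12 ✓
b·A²c: 152/561·187/1216 = 1/24 ✓; 4 stages ⇒ order 4.

4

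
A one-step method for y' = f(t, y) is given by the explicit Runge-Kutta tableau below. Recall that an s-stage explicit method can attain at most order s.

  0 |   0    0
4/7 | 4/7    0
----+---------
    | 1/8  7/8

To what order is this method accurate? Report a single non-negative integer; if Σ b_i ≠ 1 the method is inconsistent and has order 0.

b = (1/8, 7/8)
c = (0, 4/7)
Σ b_i: 1/8·1 + 7/8·1 = 1 ✓
b·c: 7/8·4/7 = 1/2 ✓; 2 stages ⇒ order 2.

2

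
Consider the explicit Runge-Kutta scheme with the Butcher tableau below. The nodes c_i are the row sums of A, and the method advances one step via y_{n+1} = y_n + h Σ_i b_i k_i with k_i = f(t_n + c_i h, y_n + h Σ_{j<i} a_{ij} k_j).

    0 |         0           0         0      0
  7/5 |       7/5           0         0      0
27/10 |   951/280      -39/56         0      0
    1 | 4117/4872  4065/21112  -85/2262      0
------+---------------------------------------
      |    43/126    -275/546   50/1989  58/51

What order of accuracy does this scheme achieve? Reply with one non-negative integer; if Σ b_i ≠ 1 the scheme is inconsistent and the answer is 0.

b = (43/126, -275/546, 50/1989, 58/51)
c = (0, 7/5, 27/10, 1)
Ac = (0, 0, -39/40, 39/232)
Σ b_i: 43/126·1 + (-275/546)·1 + 50/1989·1 + 58/51·1 = 1 ✓
b·c: (-275/546)·7/5 + 50/1989·27/10 + 58/51·1 = 1/2 ✓
b·c²: (-275/546)·49/25 + 50/1989·729/100 + 58/51·1 = 1/3 ✓
b·Ac: 50/1989·(-39/40) + 58/51·39/232 = 1/6 ✓
b·c³: (-275/546)·343/125 + 50/1989·19683/1000 + 58/51·1 = 1/4 ✓
b·(c∘Ac): 50/1989·(-1053/400) + 58/51·39/232 = 1/8 ✓
b·Ac²: 50/1989·(-273/200) + 58/51·3/29 = 1/12 ✓
b·A²c: 58/51·17/464 = 1/24 ✓; 4 stages ⇒ order 4.

4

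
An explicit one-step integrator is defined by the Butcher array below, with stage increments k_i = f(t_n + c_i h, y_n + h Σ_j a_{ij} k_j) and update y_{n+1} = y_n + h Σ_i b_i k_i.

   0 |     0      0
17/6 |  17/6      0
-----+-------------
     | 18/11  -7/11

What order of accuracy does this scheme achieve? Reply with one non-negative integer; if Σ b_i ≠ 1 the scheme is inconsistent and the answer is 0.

b = (18/11, -7/11)
c = (0, 17/6)
Σ b_i: 18/11·1 + (-7/11)·1 = 1 ✓
b·c: (-7/11)·17/6 = -119/66 ≠ 1/2 ⇒ order 1.

1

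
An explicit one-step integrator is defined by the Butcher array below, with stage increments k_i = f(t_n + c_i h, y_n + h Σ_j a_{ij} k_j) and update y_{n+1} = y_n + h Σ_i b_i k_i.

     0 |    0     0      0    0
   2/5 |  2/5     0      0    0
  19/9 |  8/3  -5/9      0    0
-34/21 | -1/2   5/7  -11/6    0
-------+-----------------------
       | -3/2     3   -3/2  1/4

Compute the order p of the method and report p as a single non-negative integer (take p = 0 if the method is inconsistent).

0

b = (-3/2, 3, -3/2, 1/4)
c = (0, 2/5, 19/9, -34/21)
Ac = (0, 0, -2/9, -1355/378)
Σ b_i: (-3/2)·1 + 3·1 + (-3/2)·1 + 1/4·1 = 1/4 ≠ 1 ⇒ order 0.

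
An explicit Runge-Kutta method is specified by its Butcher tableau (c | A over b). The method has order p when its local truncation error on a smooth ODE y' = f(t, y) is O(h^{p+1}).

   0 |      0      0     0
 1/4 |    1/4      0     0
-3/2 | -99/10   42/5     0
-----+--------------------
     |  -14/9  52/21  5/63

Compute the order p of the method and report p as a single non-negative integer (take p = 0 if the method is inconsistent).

3

b = (-14/9, 52/21, 5/63)
c = (0, 1/4, -3/2)
Ac = (0, 0, 21/10)
Σ b_i: (-14/9)·1 + 52/21·1 + 5/63·1 = 1 ✓
b·c: 52/21·1/4 + 5/63·(-3/2) = 1/2 ✓
b·c²: 52/21·1/16 + 5/63·9/4 = 1/3 ✓
b·Ac: 5/63·21/10 = 1/6 ✓; 3 stages ⇒ order 3.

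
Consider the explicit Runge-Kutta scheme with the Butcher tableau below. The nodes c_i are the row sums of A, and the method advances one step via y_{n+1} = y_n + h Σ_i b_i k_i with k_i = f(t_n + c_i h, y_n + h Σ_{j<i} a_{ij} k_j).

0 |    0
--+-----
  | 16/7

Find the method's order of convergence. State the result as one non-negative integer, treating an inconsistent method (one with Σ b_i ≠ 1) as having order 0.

0

b = (16/7)
c = (0)
Σ b_i: 16/7·1 = 16/7 ≠ 1 ⇒ order 0.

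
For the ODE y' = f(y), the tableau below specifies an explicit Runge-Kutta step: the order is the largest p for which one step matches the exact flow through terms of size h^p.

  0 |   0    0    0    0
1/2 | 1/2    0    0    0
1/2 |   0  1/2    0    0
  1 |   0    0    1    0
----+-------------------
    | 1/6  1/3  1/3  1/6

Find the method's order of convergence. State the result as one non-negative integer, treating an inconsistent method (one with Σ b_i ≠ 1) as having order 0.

b = (1/6, 1/3, 1/3, 1/6)
c = (0, 1/2, 1/2, 1)
Ac = (0, 0, 1/4, 1/2)
Σ b_i: 1/6·1 + 1/3·1 + 1/3·1 + 1/6·1 = 1 ✓
b·c: 1/3·1/2 + 1/3·1/2 + 1/6·1 = 1/2 ✓
b·c²: 1/3·1/4 + 1/3·1/4 + 1/6·1 = 1/3 ✓
b·Ac: 1/3·1/4 + 1/6·1/2 = 1/6 ✓
b·c³: 1/3·1/8 + 1/3·1/8 + 1/6·1 = 1/4 ✓
b·(c∘Ac): 1/3·1/8 + 1/6·1/2 = 1/8 ✓
b·Ac²: 1/3·1/8 + 1/6·1/4 = 1/12 ✓
b·A²c: 1/6·1/4 = 1/24 ✓; 4 stages ⇒ order 4.

4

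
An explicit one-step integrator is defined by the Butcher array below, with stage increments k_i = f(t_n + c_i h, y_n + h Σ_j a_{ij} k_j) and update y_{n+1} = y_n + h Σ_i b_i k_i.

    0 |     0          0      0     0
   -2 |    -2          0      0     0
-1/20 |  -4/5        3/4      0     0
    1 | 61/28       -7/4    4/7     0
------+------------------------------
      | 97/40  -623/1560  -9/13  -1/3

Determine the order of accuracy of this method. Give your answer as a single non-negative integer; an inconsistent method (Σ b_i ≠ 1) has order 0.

b = (97/40, -623/1560, -9/13, -1/3)
c = (0, -2, -1/20, 1)
Ac = (0, 0, -3/2, 243/70)
Σ b_i: 97/40·1 + (-623/1560)·1 + (-9/13)·1 + (-1/3)·1 = 1 ✓
b·c: (-623/1560)·(-2) + (-9/13)·(-1/20) + (-1/3)·1 = 1/2 ✓
b·c²: (-623/1560)·4 + (-9/13)·1/400 + (-1/3)·1 = -773/400 ≠ 1/3 ⇒ order 2.
b·Ac: (-9/13)·(-3/2) + (-1/3)·243/70 = -54/455 ≠ 1/6

2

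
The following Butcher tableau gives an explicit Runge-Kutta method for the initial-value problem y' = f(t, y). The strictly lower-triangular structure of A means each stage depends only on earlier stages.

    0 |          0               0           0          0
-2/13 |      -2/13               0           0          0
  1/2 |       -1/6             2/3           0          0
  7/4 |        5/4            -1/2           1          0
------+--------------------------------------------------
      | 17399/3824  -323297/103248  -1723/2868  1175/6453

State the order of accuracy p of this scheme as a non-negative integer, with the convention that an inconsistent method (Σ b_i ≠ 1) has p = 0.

3

b = (17399/3824, -323297/103248, -1723/2868, 1175/6453)
c = (0, -2/13, 1/2, 7/4)
Ac = (0, 0, -4/39, 15/26)
Σ b_i: 17399/3824·1 + (-323297/103248)·1 + (-1723/2868)·1 + 1175/6453·1 = 1 ✓
b·c: (-323297/103248)·(-2/13) + (-1723/2868)·1/2 + 1175/6453·7/4 = 1/2 ✓
b·c²: (-323297/103248)·4/169 + (-1723/2868)·1/4 + 1175/6453·49/16 = 1/3 ✓
b·Ac: (-1723/2868)·(-4/39) + 1175/6453·15/26 = 1/6 ✓
b·c³: (-323297/103248)·(-8/2197) + (-1723/2868)·1/8 + 1175/6453·343/64 = 544151/596544 ≠ 1/4 ⇒ order 3.
b·(c∘Ac): (-1723/2868)·(-2/39) + 1175/6453·105/104 = 48017/223704 ≠ 1/8
b·Ac²: (-1723/2868)·8/507 + 1175/6453·161/676 = 11371/335556 ≠ 1/12
b·A²c: 1175/6453·(-4/39) = -4700/251667 ≠ 1/24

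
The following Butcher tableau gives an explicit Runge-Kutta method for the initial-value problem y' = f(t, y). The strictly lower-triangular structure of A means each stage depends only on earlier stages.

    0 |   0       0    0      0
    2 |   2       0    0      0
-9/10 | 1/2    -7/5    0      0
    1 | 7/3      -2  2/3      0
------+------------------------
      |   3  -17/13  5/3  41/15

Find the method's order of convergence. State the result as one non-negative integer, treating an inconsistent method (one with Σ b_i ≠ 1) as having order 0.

0

b = (3, -17/13, 5/3, 41/15)
c = (0, 2, -9/10, 1)
Ac = (0, 0, -14/5, -23/5)
Σ b_i: 3·1 + (-17/13)·1 + 5/3·1 + 41/15·1 = 396/65 ≠ 1 ⇒ order 0.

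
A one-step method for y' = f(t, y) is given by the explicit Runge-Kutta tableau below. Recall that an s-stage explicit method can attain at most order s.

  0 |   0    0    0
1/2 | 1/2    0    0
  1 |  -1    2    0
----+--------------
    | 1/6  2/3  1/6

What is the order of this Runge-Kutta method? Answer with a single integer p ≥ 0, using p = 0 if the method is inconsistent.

3

b = (1/6, 2/3, 1/6)
c = (0, 1/2, 1)
Ac = (0, 0, 1)
Σ b_i: 1/6·1 + 2/3·1 + 1/6·1 = 1 ✓
b·c: 2/3·1/2 + 1/6·1 = 1/2 ✓
b·c²: 2/3·1/4 + 1/6·1 = 1/3 ✓
b·Ac: 1/6·1 = 1/6 ✓; 3 stages ⇒ order 3.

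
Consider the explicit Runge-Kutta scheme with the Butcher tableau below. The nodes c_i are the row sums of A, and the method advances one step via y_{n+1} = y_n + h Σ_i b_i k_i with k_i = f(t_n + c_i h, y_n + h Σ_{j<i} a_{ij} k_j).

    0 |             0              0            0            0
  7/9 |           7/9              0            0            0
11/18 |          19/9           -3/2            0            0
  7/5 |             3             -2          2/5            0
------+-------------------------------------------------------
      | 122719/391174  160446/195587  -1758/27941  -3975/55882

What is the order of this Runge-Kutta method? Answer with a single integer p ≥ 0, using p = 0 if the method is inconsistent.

3

b = (122719/391174, 160446/195587, -1758/27941, -3975/55882)
c = (0, 7/9, 11/18, 7/5)
Ac = (0, 0, -7/6, -59/45)
Σ b_i: 122719/391174·1 + 160446/195587·1 + (-1758/27941)·1 + (-3975/55882)·1 = 1 ✓
b·c: 160446/195587·7/9 + (-1758/27941)·11/18 + (-3975/55882)·7/5 = 1/2 ✓
b·c²: 160446/195587·49/81 + (-1758/27941)·121/324 + (-3975/55882)·49/25 = 1/3 ✓
b·Ac: (-1758/27941)·(-7/6) + (-3975/55882)·(-59/45) = 1/6 ✓
b·c³: 160446/195587·343/729 + (-1758/27941)·1331/5832 + (-3975/55882)·343/125 = 7985821/45264420 ≠ 1/4 ⇒ order 3.
b·(c∘Ac): (-1758/27941)·(-77/108) + (-3975/55882)·(-413/225) = 44114/251469 ≠ 1/8
b·Ac²: (-1758/27941)·(-49/54) + (-3975/55882)·(-859/810) = 399919/3017628 ≠ 1/12
b·A²c: (-3975/55882)·(-7/15) = 1855/55882 ≠ 1/24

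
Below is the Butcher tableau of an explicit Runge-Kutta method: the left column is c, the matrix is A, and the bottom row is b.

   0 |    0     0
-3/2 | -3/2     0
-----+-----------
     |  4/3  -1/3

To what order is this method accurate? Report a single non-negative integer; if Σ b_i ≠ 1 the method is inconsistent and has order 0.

2

b = (4/3, -1/3)
c = (0, -3/2)
Σ b_i: 4/3·1 + (-1/3)·1 = 1 ✓
b·c: (-1/3)·(-3/2) = 1/2 ✓; 2 stages ⇒ order 2.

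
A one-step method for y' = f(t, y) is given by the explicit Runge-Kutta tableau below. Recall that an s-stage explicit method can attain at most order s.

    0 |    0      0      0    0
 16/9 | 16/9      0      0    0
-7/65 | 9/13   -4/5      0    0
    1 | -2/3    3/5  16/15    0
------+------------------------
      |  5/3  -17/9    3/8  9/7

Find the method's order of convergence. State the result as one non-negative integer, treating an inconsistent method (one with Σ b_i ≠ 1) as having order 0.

b = (5/3, -17/9, 3/8, 9/7)
c = (0, 16/9, -7/65, 1)
Ac = (0, 0, -64/45, 928/975)
Σ b_i: 5/3·1 + (-17/9)·1 + 3/8·1 + 9/7·1 = 725/504 ≠ 1 ⇒ order 0.

0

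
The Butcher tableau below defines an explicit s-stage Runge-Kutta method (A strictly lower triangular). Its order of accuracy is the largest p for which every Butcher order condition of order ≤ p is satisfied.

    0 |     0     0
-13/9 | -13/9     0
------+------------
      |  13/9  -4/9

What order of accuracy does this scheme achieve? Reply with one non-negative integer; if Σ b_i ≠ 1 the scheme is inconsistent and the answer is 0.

1

b = (13/9, -4/9)
c = (0, -13/9)
Σ b_i: 13/9·1 + (-4/9)·1 = 1 ✓
b·c: (-4/9)·(-13/9) = 52/81 ≠ 1/2 ⇒ order 1.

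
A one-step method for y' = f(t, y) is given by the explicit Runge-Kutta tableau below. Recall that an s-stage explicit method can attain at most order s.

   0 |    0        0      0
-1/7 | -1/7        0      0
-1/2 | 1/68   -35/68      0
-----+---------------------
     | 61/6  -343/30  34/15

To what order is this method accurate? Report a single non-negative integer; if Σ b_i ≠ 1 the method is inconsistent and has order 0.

b = (61/6, -343/30, 34/15)
c = (0, -1/7, -1/2)
Ac = (0, 0, 5/68)
Σ b_i: 61/6·1 + (-343/30)·1 + 34/15·1 = 1 ✓
b·c: (-343/30)·(-1/7) + 34/15·(-1/2) = 1/2 ✓
b·c²: (-343/30)·1/49 + 34/15·1/4 = 1/3 ✓
b·Ac: 34/15·5/68 = 1/6 ✓; 3 stages ⇒ order 3.

3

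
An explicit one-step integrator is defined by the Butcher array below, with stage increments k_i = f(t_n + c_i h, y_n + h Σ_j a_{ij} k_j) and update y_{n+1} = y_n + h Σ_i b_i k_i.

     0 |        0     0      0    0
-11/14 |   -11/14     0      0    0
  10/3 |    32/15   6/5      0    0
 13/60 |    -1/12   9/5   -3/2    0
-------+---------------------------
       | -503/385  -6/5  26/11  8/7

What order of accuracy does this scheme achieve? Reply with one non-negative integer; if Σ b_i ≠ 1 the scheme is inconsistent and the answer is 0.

1

b = (-503/385, -6/5, 26/11, 8/7)
c = (0, -11/14, 10/3, 13/60)
Ac = (0, 0, -33/35, -449/70)
Σ b_i: (-503/385)·1 + (-6/5)·1 + 26/11·1 + 8/7·1 = 1 ✓
b·c: (-6/5)·(-11/14) + 26/11·10/3 + 8/7·13/60 = 2095/231 ≠ 1/2 ⇒ order 1.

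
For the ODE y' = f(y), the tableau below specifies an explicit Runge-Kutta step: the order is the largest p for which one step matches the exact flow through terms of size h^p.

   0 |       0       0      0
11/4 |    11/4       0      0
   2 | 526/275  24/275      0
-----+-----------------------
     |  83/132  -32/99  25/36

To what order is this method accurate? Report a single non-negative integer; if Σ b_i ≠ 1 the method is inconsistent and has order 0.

3

b = (83/132, -32/99, 25/36)
c = (0, 11/4, 2)
Ac = (0, 0, 6/25)
Σ b_i: 83/132·1 + (-32/99)·1 + 25/36·1 = 1 ✓
b·c: (-32/99)·11/4 + 25/36·2 = 1/2 ✓
b·c²: (-32/99)·121/16 + 25/36·4 = 1/3 ✓
b·Ac: 25/36·6/25 = 1/6 ✓; 3 stages ⇒ order 3.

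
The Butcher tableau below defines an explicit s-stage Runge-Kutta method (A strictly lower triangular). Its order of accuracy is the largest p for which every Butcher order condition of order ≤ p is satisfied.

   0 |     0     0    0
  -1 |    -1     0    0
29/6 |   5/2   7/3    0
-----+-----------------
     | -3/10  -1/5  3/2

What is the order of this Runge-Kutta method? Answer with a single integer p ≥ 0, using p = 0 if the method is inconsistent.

1

b = (-3/10, -1/5, 3/2)
c = (0, -1, 29/6)
Ac = (0, 0, -7/3)
Σ b_i: (-3/10)·1 + (-1/5)·1 + 3/2·1 = 1 ✓
b·c: (-1/5)·(-1) + 3/2·29/6 = 149/20 ≠ 1/2 ⇒ order 1.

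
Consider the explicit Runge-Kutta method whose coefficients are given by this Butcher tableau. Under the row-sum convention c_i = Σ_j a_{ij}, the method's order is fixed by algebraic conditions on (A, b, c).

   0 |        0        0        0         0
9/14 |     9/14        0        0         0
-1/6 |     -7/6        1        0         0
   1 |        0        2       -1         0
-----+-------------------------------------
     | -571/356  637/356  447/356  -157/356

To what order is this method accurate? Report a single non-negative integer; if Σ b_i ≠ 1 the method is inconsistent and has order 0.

b = (-571/356, 637/356, 447/356, -157/356)
c = (0, 9/14, -1/6, 1)
Ac = (0, 0, 9/14, 61/42)
Σ b_i: (-571/356)·1 + 637/356·1 + 447/356·1 + (-157/356)·1 = 1 ✓
b·c: 637/356·9/14 + 447/356·(-1/6) + (-157/356)·1 = 1/2 ✓
b·c²: 637/356·81/196 + 447/356·1/36 + (-157/356)·1 = 1/3 ✓
b·Ac: 447/356·9/14 + (-157/356)·61/42 = 1/6 ✓
b·c³: 637/356·729/2744 + 447/356·(-1/216) + (-157/356)·1 = 2561/89712 ≠ 1/4 ⇒ order 3.
b·(c∘Ac): 447/356·(-3/28) + (-157/356)·61/42 = -3311/4272 ≠ 1/8
b·Ac²: 447/356·81/196 + (-157/356)·1409/1764 = 7475/44856 ≠ 1/12
b·A²c: (-157/356)·(-9/14) = 1413/4984 ≠ 1/24

3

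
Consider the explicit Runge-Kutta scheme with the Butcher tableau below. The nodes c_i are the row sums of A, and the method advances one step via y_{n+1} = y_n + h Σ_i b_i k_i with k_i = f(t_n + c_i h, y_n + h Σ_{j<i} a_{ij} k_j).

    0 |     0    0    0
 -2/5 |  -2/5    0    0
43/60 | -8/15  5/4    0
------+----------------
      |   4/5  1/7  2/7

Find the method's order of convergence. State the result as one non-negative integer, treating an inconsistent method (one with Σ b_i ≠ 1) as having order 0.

b = (4/5, 1/7, 2/7)
c = (0, -2/5, 43/60)
Ac = (0, 0, -1/2)
Σ b_i: 4/5·1 + 1/7·1 + 2/7·1 = 43/35 ≠ 1 ⇒ order 0.

0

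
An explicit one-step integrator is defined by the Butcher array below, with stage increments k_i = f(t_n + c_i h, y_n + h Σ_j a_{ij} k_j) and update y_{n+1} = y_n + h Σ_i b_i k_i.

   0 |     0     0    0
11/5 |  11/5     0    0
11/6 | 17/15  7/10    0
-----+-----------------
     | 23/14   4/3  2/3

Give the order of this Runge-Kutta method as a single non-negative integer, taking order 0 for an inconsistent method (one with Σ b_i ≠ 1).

b = (23/14, 4/3, 2/3)
c = (0, 11/5, 11/6)
Ac = (0, 0, 77/50)
Σ b_i: 23/14·1 + 4/3·1 + 2/3·1 = 51/14 ≠ 1 ⇒ order 0.

0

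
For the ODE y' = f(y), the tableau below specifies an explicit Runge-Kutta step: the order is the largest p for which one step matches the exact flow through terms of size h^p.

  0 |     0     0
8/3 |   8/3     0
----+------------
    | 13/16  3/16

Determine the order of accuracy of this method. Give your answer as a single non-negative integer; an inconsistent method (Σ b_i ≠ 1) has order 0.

2

b = (13/16, 3/16)
c = (0, 8/3)
Σ b_i: 13/16·1 + 3/16·1 = 1 ✓
b·c: 3/16·8/3 = 1/2 ✓; 2 stages ⇒ order 2.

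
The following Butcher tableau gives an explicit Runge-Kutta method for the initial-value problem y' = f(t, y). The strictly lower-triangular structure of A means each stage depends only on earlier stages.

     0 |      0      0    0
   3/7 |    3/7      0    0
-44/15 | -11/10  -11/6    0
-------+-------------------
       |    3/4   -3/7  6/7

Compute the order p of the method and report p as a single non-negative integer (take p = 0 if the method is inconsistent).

0

b = (3/4, -3/7, 6/7)
c = (0, 3/7, -44/15)
Ac = (0, 0, -11/14)
Σ b_i: 3/4·1 + (-3/7)·1 + 6/7·1 = 33/28 ≠ 1 ⇒ order 0.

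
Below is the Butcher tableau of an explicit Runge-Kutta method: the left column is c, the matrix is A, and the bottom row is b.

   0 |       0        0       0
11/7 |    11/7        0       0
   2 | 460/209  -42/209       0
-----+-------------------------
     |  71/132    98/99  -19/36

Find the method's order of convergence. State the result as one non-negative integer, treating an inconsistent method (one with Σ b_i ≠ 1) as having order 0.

3

b = (71/132, 98/99, -19/36)
c = (0, 11/7, 2)
Ac = (0, 0, -6/19)
Σ b_i: 71/132·1 + 98/99·1 + (-19/36)·1 = 1 ✓
b·c: 98/99·11/7 + (-19/36)·2 = 1/2 ✓
b·c²: 98/99·121/49 + (-19/36)·4 = 1/3 ✓
b·Ac: (-19/36)·(-6/19) = 1/6 ✓; 3 stages ⇒ order 3.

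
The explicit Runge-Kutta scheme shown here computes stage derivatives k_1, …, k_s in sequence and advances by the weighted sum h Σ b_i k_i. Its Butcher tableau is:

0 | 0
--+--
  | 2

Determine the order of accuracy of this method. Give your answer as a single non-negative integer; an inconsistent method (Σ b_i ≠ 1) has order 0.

0

b = (2)
c = (0)
Σ b_i: 2·1 = 2 ≠ 1 ⇒ order 0.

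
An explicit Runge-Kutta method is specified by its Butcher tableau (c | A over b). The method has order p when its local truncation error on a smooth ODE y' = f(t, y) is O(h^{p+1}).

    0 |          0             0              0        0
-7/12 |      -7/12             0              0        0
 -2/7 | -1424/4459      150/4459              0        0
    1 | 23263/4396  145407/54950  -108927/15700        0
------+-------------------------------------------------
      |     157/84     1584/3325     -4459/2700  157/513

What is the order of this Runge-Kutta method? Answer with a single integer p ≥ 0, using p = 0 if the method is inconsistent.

b = (157/84, 1584/3325, -4459/2700, 157/513)
c = (0, -7/12, -2/7, 1)
Ac = (0, 0, -25/1274, 551/1256)
Σ b_i: 157/84·1 + 1584/3325·1 + (-4459/2700)·1 + 157/513·1 = 1 ✓
b·c: 1584/3325·(-7/12) + (-4459/2700)·(-2/7) + 157/513·1 = 1/2 ✓
b·c²: 1584/3325·49/144 + (-4459/2700)·4/49 + 157/513·1 = 1/3 ✓
b·Ac: (-4459/2700)·(-25/1274) + 157/513·551/1256 = 1/6 ✓
b·c³: 1584/3325·(-343/1728) + (-4459/2700)·(-8/343) + 157/513·1 = 1/4 ✓
b·(c∘Ac): (-4459/2700)·25/4459 + 157/513·551/1256 = 1/8 ✓
b·Ac²: (-4459/2700)·25/2184 + 157/513·5035/15072 = 1/12 ✓
b·A²c: 157/513·171/1256 = 1/24 ✓; 4 stages ⇒ order 4.

4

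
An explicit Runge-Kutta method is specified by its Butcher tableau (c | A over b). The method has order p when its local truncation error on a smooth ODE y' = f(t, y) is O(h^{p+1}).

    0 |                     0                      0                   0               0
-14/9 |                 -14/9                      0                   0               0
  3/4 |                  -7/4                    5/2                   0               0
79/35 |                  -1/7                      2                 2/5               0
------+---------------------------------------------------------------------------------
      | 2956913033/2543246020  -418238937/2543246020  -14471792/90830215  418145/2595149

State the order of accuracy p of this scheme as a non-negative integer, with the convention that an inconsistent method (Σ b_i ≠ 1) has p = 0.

b = (2956913033/2543246020, -418238937/2543246020, -14471792/90830215, 418145/2595149)
c = (0, -14/9, 3/4, 79/35)
Ac = (0, 0, -35/9, -253/90)
Σ b_i: 2956913033/2543246020·1 + (-418238937/2543246020)·1 + (-14471792/90830215)·1 + 418145/2595149·1 = 1 ✓
b·c: (-418238937/2543246020)·(-14/9) + (-14471792/90830215)·3/4 + 418145/2595149·79/35 = 1/2 ✓
b·c²: (-418238937/2543246020)·196/81 + (-14471792/90830215)·9/16 + 418145/2595149·6241/1225 = 1/3 ✓
b·Ac: (-14471792/90830215)·(-35/9) + 418145/2595149·(-253/90) = 1/6 ✓
b·c³: (-418238937/2543246020)·(-2744/729) + (-14471792/90830215)·27/64 + 418145/2595149·493039/42875 = 825605744279/343338212700 ≠ 1/4 ⇒ order 3.
b·(c∘Ac): (-14471792/90830215)·(-35/12) + 418145/2595149·(-19987/3150) = -130246249/233563410 ≠ 1/8
b·Ac²: (-14471792/90830215)·490/81 + 418145/2595149·16409/3240 = -82857481/560552184 ≠ 1/12
b·A²c: 418145/2595149·(-14/9) = -5854030/23356341 ≠ 1/24

3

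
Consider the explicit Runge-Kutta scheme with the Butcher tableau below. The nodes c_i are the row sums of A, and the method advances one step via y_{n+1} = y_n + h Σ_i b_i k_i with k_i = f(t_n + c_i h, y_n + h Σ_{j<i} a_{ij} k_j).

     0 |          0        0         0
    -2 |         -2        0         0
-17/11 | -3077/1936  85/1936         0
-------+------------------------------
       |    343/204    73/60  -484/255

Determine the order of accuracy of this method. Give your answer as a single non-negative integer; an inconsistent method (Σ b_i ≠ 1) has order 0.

b = (343/204, 73/60, -484/255)
c = (0, -2, -17/11)
Ac = (0, 0, -85/968)
Σ b_i: 343/204·1 + 73/60·1 + (-484/255)·1 = 1 ✓
b·c: 73/60·(-2) + (-484/255)·(-17/11) = 1/2 ✓
b·c²: 73/60·4 + (-484/255)·289/121 = 1/3 ✓
b·Ac: (-484/255)·(-85/968) = 1/6 ✓; 3 stages ⇒ order 3.

3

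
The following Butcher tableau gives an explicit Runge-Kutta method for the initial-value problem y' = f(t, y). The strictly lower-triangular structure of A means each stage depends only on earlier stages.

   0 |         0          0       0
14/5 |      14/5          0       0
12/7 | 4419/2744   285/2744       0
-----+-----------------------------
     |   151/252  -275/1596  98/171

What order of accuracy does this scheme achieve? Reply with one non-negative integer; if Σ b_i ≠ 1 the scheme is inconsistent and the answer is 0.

3

b = (151/252, -275/1596, 98/171)
c = (0, 14/5, 12/7)
Ac = (0, 0, 57/196)
Σ b_i: 151/252·1 + (-275/1596)·1 + 98/171·1 = 1 ✓
b·c: (-275/1596)·14/5 + 98/171·12/7 = 1/2 ✓
b·c²: (-275/1596)·196/25 + 98/171·144/49 = 1/3 ✓
b·Ac: 98/171·57/196 = 1/6 ✓; 3 stages ⇒ order 3.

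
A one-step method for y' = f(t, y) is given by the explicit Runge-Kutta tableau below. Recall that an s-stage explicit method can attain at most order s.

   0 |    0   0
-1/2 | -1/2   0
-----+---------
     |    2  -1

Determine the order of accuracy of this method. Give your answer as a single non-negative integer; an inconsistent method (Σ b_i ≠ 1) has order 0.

b = (2, -1)
c = (0, -1/2)
Σ b_i: 2·1 + (-1)·1 = 1 ✓
b·c: (-1)·(-1/2) = 1/2 ✓; 2 stages ⇒ order 2.

2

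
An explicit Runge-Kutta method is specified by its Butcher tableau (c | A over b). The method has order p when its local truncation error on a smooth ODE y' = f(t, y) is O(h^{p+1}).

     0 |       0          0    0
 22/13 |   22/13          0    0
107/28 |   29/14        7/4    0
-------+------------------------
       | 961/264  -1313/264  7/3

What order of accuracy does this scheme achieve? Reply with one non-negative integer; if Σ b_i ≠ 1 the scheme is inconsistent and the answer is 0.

b = (961/264, -1313/264, 7/3)
c = (0, 22/13, 107/28)
Ac = (0, 0, 77/26)
Σ b_i: 961/264·1 + (-1313/264)·1 + 7/3·1 = 1 ✓
b·c: (-1313/264)·22/13 + 7/3·107/28 = 1/2 ✓
b·c²: (-1313/264)·484/169 + 7/3·11449/784 = 86621/4368 ≠ 1/3 ⇒ order 2.
b·Ac: 7/3·77/26 = 539/78 ≠ 1/6

2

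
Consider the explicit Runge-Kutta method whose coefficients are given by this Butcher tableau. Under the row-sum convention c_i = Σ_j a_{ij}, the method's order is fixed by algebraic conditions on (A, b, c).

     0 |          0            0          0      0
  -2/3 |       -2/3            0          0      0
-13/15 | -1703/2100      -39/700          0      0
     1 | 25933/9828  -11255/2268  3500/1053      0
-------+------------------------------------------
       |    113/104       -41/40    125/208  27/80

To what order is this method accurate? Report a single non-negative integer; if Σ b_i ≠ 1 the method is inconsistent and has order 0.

4

b = (113/104, -41/40, 125/208, 27/80)
c = (0, -2/3, -13/15, 1)
Ac = (0, 0, 13/350, 485/1134)
Σ b_i: 113/104·1 + (-41/40)·1 + 125/208·1 + 27/80·1 = 1 ✓
b·c: (-41/40)·(-2/3) + 125/208·(-13/15) + 27/80·1 = 1/2 ✓
b·c²: (-41/40)·4/9 + 125/208·169/225 + 27/80·1 = 1/3 ✓
b·Ac: 125/208·13/350 + 27/80·485/1134 = 1/6 ✓
b·c³: (-41/40)·(-8/27) + 125/208·(-2197/3375) + 27/80·1 = 1/4 ✓
b·(c∘Ac): 125/208·(-169/5250) + 27/80·485/1134 = 1/8 ✓
b·Ac²: 125/208·(-13/525) + 27/80·55/189 = 1/12 ✓
b·A²c: 27/80·10/81 = 1/24 ✓; 4 stages ⇒ order 4.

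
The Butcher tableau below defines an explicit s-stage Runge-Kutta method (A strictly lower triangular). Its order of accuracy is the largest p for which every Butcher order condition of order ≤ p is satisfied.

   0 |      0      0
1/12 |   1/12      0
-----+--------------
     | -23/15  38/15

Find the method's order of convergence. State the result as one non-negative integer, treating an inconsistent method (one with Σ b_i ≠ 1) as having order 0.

1

b = (-23/15, 38/15)
c = (0, 1/12)
Σ b_i: (-23/15)·1 + 38/15·1 = 1 ✓
b·c: 38/15·1/12 = 19/90 ≠ 1/2 ⇒ order 1.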